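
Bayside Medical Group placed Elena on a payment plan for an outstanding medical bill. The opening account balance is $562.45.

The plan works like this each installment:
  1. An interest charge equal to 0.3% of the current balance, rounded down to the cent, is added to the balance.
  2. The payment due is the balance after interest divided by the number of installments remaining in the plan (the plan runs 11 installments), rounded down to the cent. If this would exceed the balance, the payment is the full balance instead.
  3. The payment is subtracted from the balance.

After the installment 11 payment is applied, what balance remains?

$0.00

Installment 1: $562.45 +$1.68 interest = $564.13; pay $51.28 → $512.85
Installment 2: $512.85 +$1.53 interest = $514.38; pay $51.43 → $462.95
Installment 3: $462.95 +$1.38 interest = $464.33; pay $51.59 → $412.74
Installment 4: $412.74 +$1.23 interest = $413.97; pay $51.74 → $362.23
Installment 5: $362.23 +$1.08 interest = $363.31; pay $51.90 → $311.41
Installment 6: $311.41 +$0.93 interest = $312.34; pay $52.05 → $260.29
Installment 7: $260.29 +$0.78 interest = $261.07; pay $52.21 → $208.86
Installment 8: $208.86 +$0.62 interest = $209.48; pay $52.37 → $157.11
Installment 9: $157.11 +$0.47 interest = $157.58; pay $52.52 → $105.06
Installment 10: $105.06 +$0.31 interest = $105.37; pay $52.68 → $52.69
Installment 11: $52.69 +$0.15 interest = $52.84; pay $52.84 → $0.00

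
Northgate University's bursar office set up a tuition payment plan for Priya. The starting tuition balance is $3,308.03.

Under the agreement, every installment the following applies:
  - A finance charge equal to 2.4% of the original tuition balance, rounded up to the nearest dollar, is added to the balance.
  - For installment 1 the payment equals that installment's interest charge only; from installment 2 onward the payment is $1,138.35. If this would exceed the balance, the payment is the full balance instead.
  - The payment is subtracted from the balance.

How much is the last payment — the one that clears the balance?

$212.98

Installment 1: opening $3,308.03; interest $80.00 → $3,388.03; payment $80.00; balance $3,308.03
Installment 2: opening $3,308.03; interest $80.00 → $3,388.03; payment $1,138.35; balance $2,249.68
Installment 3: opening $2,249.68; interest $80.00 → $2,329.68; payment $1,138.35; balance $1,191.33
Installment 4: opening $1,191.33; interest $80.00 → $1,271.33; payment $1,138.35; balance $132.98
Installment 5: opening $132.98; interest $80.00 → $212.98; payment $212.98; balance $0.00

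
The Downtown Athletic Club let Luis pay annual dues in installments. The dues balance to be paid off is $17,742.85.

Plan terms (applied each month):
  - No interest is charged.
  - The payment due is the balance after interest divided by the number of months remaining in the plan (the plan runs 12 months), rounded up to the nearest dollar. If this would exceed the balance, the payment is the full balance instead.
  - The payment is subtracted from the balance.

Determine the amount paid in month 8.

Month 1: opening $17,742.85; payment $1,479.00; balance $16,263.85
Month 2: opening $16,263.85; payment $1,479.00; balance $14,784.85
Month 3: opening $14,784.85; payment $1,479.00; balance $13,305.85
Month 4: opening $13,305.85; payment $1,479.00; balance $11,826.85
Month 5: opening $11,826.85; payment $1,479.00; balance $10,347.85
Month 6: opening $10,347.85; payment $1,479.00; balance $8,868.85
Month 7: opening $8,868.85; payment $1,479.00; balance $7,389.85
Month 8: opening $7,389.85; payment $1,478.00; balance $5,911.85

$1,478.00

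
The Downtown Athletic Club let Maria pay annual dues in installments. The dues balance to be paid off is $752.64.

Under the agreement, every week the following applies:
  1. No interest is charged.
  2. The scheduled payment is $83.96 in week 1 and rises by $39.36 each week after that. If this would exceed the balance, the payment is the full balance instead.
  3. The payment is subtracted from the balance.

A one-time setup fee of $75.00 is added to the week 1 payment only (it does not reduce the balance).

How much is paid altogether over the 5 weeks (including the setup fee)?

$827.64

Week 1: $752.64 − $83.96 (+ $75.00 fee) → $668.68
Week 2: $668.68 − $123.32 → $545.36
Week 3: $545.36 − $162.68 → $382.68
Week 4: $382.68 − $202.04 → $180.64
Week 5: $180.64 − $180.64 → $0.00
Total paid: $827.64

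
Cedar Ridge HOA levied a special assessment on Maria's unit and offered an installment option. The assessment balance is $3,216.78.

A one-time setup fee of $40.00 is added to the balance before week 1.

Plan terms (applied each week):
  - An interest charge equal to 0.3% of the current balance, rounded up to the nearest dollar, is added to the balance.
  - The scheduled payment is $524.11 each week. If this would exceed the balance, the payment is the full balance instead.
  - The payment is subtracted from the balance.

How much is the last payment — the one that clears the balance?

$152.12

Week 1: opening $3,256.78; interest $10.00 → $3,266.78; payment $524.11; balance $2,742.67
Week 2: opening $2,742.67; interest $9.00 → $2,751.67; payment $524.11; balance $2,227.56
Week 3: opening $2,227.56; interest $7.00 → $2,234.56; payment $524.11; balance $1,710.45
Week 4: opening $1,710.45; interest $6.00 → $1,716.45; payment $524.11; balance $1,192.34
Week 5: opening $1,192.34; interest $4.00 → $1,196.34; payment $524.11; balance $672.23
Week 6: opening $672.23; interest $3.00 → $675.23; payment $524.11; balance $151.12
Week 7: opening $151.12; interest $1.00 → $152.12; payment $152.12; balance $0.00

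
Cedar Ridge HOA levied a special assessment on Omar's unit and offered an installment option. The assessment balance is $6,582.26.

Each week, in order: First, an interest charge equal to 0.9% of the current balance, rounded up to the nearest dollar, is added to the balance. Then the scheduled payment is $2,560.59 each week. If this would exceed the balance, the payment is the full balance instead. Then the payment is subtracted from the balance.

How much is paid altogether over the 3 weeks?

Week 1: opening $6,582.26; interest $60.00 → $6,642.26; payment $2,560.59; balance $4,081.67
Week 2: opening $4,081.67; interest $37.00 → $4,118.67; payment $2,560.59; balance $1,558.08
Week 3: opening $1,558.08; interest $15.00 → $1,573.08; payment $1,573.08; balance $0.00
Total paid: $6,694.26

$6,694.26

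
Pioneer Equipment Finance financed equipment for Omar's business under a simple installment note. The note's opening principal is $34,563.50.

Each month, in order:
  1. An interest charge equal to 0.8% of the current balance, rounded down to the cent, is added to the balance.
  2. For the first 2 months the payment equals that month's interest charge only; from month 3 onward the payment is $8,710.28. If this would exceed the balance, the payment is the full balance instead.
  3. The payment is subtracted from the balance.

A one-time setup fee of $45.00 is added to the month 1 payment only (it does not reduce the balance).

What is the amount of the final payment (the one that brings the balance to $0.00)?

$424.77

Month 1: opening $34,563.50; interest $276.50 → $34,840.00; payment $276.50 (+ $45.00 fee); balance $34,563.50
Month 2: opening $34,563.50; interest $276.50 → $34,840.00; payment $276.50; balance $34,563.50
Month 3: opening $34,563.50; interest $276.50 → $34,840.00; payment $8,710.28; balance $26,129.72
Month 4: opening $26,129.72; interest $209.03 → $26,338.75; payment $8,710.28; balance $17,628.47
Month 5: opening $17,628.47; interest $141.02 → $17,769.49; payment $8,710.28; balance $9,059.21
Month 6: opening $9,059.21; interest $72.47 → $9,131.68; payment $8,710.28; balance $421.40
Month 7: opening $421.40; interest $3.37 → $424.77; payment $424.77; balance $0.00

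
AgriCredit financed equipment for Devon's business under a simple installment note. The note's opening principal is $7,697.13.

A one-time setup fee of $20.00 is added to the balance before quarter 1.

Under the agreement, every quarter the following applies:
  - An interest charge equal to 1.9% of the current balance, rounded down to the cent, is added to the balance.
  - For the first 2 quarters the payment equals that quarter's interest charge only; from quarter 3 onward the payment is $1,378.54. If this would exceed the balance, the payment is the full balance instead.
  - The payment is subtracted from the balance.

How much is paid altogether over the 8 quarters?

Quarter 1: opening $7,717.13; interest $146.62 → $7,863.75; payment $146.62; balance $7,717.13
Quarter 2: opening $7,717.13; interest $146.62 → $7,863.75; payment $146.62; balance $7,717.13
Quarter 3: opening $7,717.13; interest $146.62 → $7,863.75; payment $1,378.54; balance $6,485.21
Quarter 4: opening $6,485.21; interest $123.21 → $6,608.42; payment $1,378.54; balance $5,229.88
Quarter 5: opening $5,229.88; interest $99.36 → $5,329.24; payment $1,378.54; balance $3,950.70
Quarter 6: opening $3,950.70; interest $75.06 → $4,025.76; payment $1,378.54; balance $2,647.22
Quarter 7: opening $2,647.22; interest $50.29 → $2,697.51; payment $1,378.54; balance $1,318.97
Quarter 8: opening $1,318.97; interest $25.06 → $1,344.03; payment $1,344.03; balance $0.00
Total paid: $8,529.97

$8,529.97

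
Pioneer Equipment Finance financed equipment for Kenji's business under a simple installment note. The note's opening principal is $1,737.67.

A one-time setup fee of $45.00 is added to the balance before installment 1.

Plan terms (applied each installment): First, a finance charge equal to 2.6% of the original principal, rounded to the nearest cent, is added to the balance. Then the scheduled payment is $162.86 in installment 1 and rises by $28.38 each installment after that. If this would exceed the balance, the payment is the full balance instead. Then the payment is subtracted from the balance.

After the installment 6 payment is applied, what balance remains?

# | Opening | Interest | Payment | End bal
1 | $1,782.67 | $45.18 | $162.86 | $1,664.99
2 | $1,664.99 | $45.18 | $191.24 | $1,518.93
3 | $1,518.93 | $45.18 | $219.62 | $1,344.49
4 | $1,344.49 | $45.18 | $248.00 | $1,141.67
5 | $1,141.67 | $45.18 | $276.38 | $910.47
6 | $910.47 | $45.18 | $304.76 | $650.89

$650.89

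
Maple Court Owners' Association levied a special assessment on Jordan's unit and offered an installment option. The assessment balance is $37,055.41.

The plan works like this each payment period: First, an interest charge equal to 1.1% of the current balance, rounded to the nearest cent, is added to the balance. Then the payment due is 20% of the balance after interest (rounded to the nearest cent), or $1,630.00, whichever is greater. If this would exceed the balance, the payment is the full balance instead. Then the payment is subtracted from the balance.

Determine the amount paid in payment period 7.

$2,097.39

# | Opening | Interest | Payment | End bal
1 | $37,055.41 | $407.61 | $7,492.60 | $29,970.42
2 | $29,970.42 | $329.67 | $6,060.02 | $24,240.07
3 | $24,240.07 | $266.64 | $4,901.34 | $19,605.37
4 | $19,605.37 | $215.66 | $3,964.21 | $15,856.82
5 | $15,856.82 | $174.43 | $3,206.25 | $12,825.00
6 | $12,825.00 | $141.08 | $2,593.22 | $10,372.86
7 | $10,372.86 | $114.10 | $2,097.39 | $8,389.57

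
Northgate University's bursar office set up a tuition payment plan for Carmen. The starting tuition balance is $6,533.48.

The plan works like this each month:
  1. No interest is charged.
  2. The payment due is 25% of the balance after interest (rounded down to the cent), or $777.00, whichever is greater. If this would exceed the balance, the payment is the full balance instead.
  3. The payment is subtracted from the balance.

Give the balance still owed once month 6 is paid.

# | Opening | Payment | End bal
1 | $6,533.48 | $1,633.37 | $4,900.11
2 | $4,900.11 | $1,225.02 | $3,675.09
3 | $3,675.09 | $918.77 | $2,756.32
4 | $2,756.32 | $777.00 | $1,979.32
5 | $1,979.32 | $777.00 | $1,202.32
6 | $1,202.32 | $777.00 | $425.32

$425.32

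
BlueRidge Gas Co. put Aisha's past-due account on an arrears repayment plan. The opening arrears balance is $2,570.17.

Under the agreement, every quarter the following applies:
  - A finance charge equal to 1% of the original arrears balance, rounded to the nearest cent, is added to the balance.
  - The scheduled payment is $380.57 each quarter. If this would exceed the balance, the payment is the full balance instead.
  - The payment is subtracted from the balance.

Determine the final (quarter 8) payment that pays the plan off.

$111.78

# | Opening | Interest | Payment | End bal
1 | $2,570.17 | $25.70 | $380.57 | $2,215.30
2 | $2,215.30 | $25.70 | $380.57 | $1,860.43
3 | $1,860.43 | $25.70 | $380.57 | $1,505.56
4 | $1,505.56 | $25.70 | $380.57 | $1,150.69
5 | $1,150.69 | $25.70 | $380.57 | $795.82
6 | $795.82 | $25.70 | $380.57 | $440.95
7 | $440.95 | $25.70 | $380.57 | $86.08
8 | $86.08 | $25.70 | $111.78 | $0.00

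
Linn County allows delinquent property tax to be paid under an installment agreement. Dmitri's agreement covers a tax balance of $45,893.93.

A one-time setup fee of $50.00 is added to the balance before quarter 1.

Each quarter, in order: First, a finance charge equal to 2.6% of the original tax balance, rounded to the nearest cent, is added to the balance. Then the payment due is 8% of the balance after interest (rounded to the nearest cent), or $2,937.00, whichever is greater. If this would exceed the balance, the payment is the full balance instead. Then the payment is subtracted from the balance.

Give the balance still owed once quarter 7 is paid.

Quarter 1: $45,943.93 +$1,193.24 interest = $47,137.17; pay $3,770.97 → $43,366.20
Quarter 2: $43,366.20 +$1,193.24 interest = $44,559.44; pay $3,564.76 → $40,994.68
Quarter 3: $40,994.68 +$1,193.24 interest = $42,187.92; pay $3,375.03 → $38,812.89
Quarter 4: $38,812.89 +$1,193.24 interest = $40,006.13; pay $3,200.49 → $36,805.64
Quarter 5: $36,805.64 +$1,193.24 interest = $37,998.88; pay $3,039.91 → $34,958.97
Quarter 6: $34,958.97 +$1,193.24 interest = $36,152.21; pay $2,937.00 → $33,215.21
Quarter 7: $33,215.21 +$1,193.24 interest = $34,408.45; pay $2,937.00 → $31,471.45

$31,471.45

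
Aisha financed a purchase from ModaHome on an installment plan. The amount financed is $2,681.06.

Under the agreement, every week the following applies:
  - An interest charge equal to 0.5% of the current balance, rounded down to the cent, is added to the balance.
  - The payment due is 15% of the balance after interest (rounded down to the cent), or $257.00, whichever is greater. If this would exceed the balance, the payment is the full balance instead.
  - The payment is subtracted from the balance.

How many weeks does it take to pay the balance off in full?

10

# | Opening | Interest | Payment | End bal
1 | $2,681.06 | $13.40 | $404.16 | $2,290.30
2 | $2,290.30 | $11.45 | $345.26 | $1,956.49
3 | $1,956.49 | $9.78 | $294.94 | $1,671.33
4 | $1,671.33 | $8.35 | $257.00 | $1,422.68
5 | $1,422.68 | $7.11 | $257.00 | $1,172.79
6 | $1,172.79 | $5.86 | $257.00 | $921.65
7 | $921.65 | $4.60 | $257.00 | $669.25
8 | $669.25 | $3.34 | $257.00 | $415.59
9 | $415.59 | $2.07 | $257.00 | $160.66
10 | $160.66 | $0.80 | $161.46 | $0.00
Balance reaches $0.00 in week 10.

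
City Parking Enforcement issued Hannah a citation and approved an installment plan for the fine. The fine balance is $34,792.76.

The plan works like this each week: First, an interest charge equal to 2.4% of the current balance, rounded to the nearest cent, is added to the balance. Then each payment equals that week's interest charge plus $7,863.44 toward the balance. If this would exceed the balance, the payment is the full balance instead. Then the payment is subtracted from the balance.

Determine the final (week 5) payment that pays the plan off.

Week 1: $34,792.76 +$835.03 interest = $35,627.79; pay $8,698.47 → $26,929.32
Week 2: $26,929.32 +$646.30 interest = $27,575.62; pay $8,509.74 → $19,065.88
Week 3: $19,065.88 +$457.58 interest = $19,523.46; pay $8,321.02 → $11,202.44
Week 4: $11,202.44 +$268.86 interest = $11,471.30; pay $8,132.30 → $3,339.00
Week 5: $3,339.00 +$80.14 interest = $3,419.14; pay $3,419.14 → $0.00

$3,419.14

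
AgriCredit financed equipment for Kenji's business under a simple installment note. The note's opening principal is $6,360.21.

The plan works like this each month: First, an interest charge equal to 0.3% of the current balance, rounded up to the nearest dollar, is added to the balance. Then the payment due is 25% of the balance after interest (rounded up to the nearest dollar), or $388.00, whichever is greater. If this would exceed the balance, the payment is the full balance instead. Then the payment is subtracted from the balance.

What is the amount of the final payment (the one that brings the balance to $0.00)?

# | Opening | Interest | Payment | End bal
1 | $6,360.21 | $20.00 | $1,596.00 | $4,784.21
2 | $4,784.21 | $15.00 | $1,200.00 | $3,599.21
3 | $3,599.21 | $11.00 | $903.00 | $2,707.21
4 | $2,707.21 | $9.00 | $680.00 | $2,036.21
5 | $2,036.21 | $7.00 | $511.00 | $1,532.21
6 | $1,532.21 | $5.00 | $388.00 | $1,149.21
7 | $1,149.21 | $4.00 | $388.00 | $765.21
8 | $765.21 | $3.00 | $388.00 | $380.21
9 | $380.21 | $2.00 | $382.21 | $0.00

$382.21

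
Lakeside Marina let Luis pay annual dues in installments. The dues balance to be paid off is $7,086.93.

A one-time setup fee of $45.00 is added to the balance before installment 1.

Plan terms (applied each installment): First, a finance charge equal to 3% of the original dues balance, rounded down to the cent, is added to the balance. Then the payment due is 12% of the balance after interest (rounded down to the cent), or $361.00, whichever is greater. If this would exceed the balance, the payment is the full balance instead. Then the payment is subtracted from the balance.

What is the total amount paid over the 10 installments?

$6,146.79

Installment 1: $7,131.93 +$212.60 interest = $7,344.53; pay $881.34 → $6,463.19
Installment 2: $6,463.19 +$212.60 interest = $6,675.79; pay $801.09 → $5,874.70
Installment 3: $5,874.70 +$212.60 interest = $6,087.30; pay $730.47 → $5,356.83
Installment 4: $5,356.83 +$212.60 interest = $5,569.43; pay $668.33 → $4,901.10
Installment 5: $4,901.10 +$212.60 interest = $5,113.70; pay $613.64 → $4,500.06
Installment 6: $4,500.06 +$212.60 interest = $4,712.66; pay $565.51 → $4,147.15
Installment 7: $4,147.15 +$212.60 interest = $4,359.75; pay $523.17 → $3,836.58
Installment 8: $3,836.58 +$212.60 interest = $4,049.18; pay $485.90 → $3,563.28
Installment 9: $3,563.28 +$212.60 interest = $3,775.88; pay $453.10 → $3,322.78
Installment 10: $3,322.78 +$212.60 interest = $3,535.38; pay $424.24 → $3,111.14
Total paid: $6,146.79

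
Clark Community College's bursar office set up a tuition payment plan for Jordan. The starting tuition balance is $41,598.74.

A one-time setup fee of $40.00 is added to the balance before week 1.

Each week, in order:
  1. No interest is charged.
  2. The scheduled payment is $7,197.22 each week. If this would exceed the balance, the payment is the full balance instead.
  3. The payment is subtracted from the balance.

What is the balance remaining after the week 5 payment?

# | Opening | Payment | End bal
1 | $41,638.74 | $7,197.22 | $34,441.52
2 | $34,441.52 | $7,197.22 | $27,244.30
3 | $27,244.30 | $7,197.22 | $20,047.08
4 | $20,047.08 | $7,197.22 | $12,849.86
5 | $12,849.86 | $7,197.22 | $5,652.64

$5,652.64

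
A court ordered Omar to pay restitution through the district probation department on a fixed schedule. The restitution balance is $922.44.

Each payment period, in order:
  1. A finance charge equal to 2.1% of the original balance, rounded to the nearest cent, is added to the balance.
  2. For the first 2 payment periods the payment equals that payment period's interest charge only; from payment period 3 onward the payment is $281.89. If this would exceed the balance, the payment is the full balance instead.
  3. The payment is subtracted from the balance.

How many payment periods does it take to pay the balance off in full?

6

Payment period 1: opening $922.44; interest $19.37 → $941.81; payment $19.37; balance $922.44
Payment period 2: opening $922.44; interest $19.37 → $941.81; payment $19.37; balance $922.44
Payment period 3: opening $922.44; interest $19.37 → $941.81; payment $281.89; balance $659.92
Payment period 4: opening $659.92; interest $19.37 → $679.29; payment $281.89; balance $397.40
Payment period 5: opening $397.40; interest $19.37 → $416.77; payment $281.89; balance $134.88
Payment period 6: opening $134.88; interest $19.37 → $154.25; payment $154.25; balance $0.00
Balance reaches $0.00 in payment period 6.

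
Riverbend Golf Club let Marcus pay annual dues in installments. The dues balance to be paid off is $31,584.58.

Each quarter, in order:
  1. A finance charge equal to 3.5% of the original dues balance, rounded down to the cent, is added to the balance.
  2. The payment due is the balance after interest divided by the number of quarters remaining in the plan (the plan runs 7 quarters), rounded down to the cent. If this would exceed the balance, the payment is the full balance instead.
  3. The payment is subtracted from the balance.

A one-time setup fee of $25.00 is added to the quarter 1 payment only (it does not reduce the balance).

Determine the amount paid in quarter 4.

$5,351.70

Quarter 1: $31,584.58 +$1,105.46 interest = $32,690.04; pay $4,670.00 (+ $25.00 fee) → $28,020.04
Quarter 2: $28,020.04 +$1,105.46 interest = $29,125.50; pay $4,854.25 → $24,271.25
Quarter 3: $24,271.25 +$1,105.46 interest = $25,376.71; pay $5,075.34 → $20,301.37
Quarter 4: $20,301.37 +$1,105.46 interest = $21,406.83; pay $5,351.70 → $16,055.13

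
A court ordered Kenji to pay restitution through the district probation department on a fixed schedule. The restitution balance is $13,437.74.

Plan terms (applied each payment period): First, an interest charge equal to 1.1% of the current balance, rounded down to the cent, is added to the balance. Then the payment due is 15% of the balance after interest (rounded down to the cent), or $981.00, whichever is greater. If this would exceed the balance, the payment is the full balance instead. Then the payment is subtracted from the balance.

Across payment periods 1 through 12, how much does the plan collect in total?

Payment period 1: $13,437.74 +$147.81 interest = $13,585.55; pay $2,037.83 → $11,547.72
Payment period 2: $11,547.72 +$127.02 interest = $11,674.74; pay $1,751.21 → $9,923.53
Payment period 3: $9,923.53 +$109.15 interest = $10,032.68; pay $1,504.90 → $8,527.78
Payment period 4: $8,527.78 +$93.80 interest = $8,621.58; pay $1,293.23 → $7,328.35
Payment period 5: $7,328.35 +$80.61 interest = $7,408.96; pay $1,111.34 → $6,297.62
Payment period 6: $6,297.62 +$69.27 interest = $6,366.89; pay $981.00 → $5,385.89
Payment period 7: $5,385.89 +$59.24 interest = $5,445.13; pay $981.00 → $4,464.13
Payment period 8: $4,464.13 +$49.10 interest = $4,513.23; pay $981.00 → $3,532.23
Payment period 9: $3,532.23 +$38.85 interest = $3,571.08; pay $981.00 → $2,590.08
Payment period 10: $2,590.08 +$28.49 interest = $2,618.57; pay $981.00 → $1,637.57
Payment period 11: $1,637.57 +$18.01 interest = $1,655.58; pay $981.00 → $674.58
Payment period 12: $674.58 +$7.42 interest = $682.00; pay $682.00 → $0.00
Total paid: $14,266.51

$14,266.51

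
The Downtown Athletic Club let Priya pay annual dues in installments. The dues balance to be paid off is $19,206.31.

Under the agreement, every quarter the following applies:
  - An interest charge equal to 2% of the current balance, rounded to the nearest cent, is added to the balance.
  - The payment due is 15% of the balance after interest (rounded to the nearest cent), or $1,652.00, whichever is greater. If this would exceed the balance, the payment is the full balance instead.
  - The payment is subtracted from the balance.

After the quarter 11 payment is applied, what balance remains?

$174.94

Quarter 1: opening $19,206.31; interest $384.13 → $19,590.44; payment $2,938.57; balance $16,651.87
Quarter 2: opening $16,651.87; interest $333.04 → $16,984.91; payment $2,547.74; balance $14,437.17
Quarter 3: opening $14,437.17; interest $288.74 → $14,725.91; payment $2,208.89; balance $12,517.02
Quarter 4: opening $12,517.02; interest $250.34 → $12,767.36; payment $1,915.10; balance $10,852.26
Quarter 5: opening $10,852.26; interest $217.05 → $11,069.31; payment $1,660.40; balance $9,408.91
Quarter 6: opening $9,408.91; interest $188.18 → $9,597.09; payment $1,652.00; balance $7,945.09
Quarter 7: opening $7,945.09; interest $158.90 → $8,103.99; payment $1,652.00; balance $6,451.99
Quarter 8: opening $6,451.99; interest $129.04 → $6,581.03; payment $1,652.00; balance $4,929.03
Quarter 9: opening $4,929.03; interest $98.58 → $5,027.61; payment $1,652.00; balance $3,375.61
Quarter 10: opening $3,375.61; interest $67.51 → $3,443.12; payment $1,652.00; balance $1,791.12
Quarter 11: opening $1,791.12; interest $35.82 → $1,826.94; payment $1,652.00; balance $174.94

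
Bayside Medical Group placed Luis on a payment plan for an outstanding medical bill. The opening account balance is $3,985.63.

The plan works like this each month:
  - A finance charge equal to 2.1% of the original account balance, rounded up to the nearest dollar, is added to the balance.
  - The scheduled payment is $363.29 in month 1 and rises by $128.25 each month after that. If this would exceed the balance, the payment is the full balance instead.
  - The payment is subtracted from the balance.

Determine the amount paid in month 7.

Month 1: $3,985.63 +$84.00 interest = $4,069.63; pay $363.29 → $3,706.34
Month 2: $3,706.34 +$84.00 interest = $3,790.34; pay $491.54 → $3,298.80
Month 3: $3,298.80 +$84.00 interest = $3,382.80; pay $619.79 → $2,763.01
Month 4: $2,763.01 +$84.00 interest = $2,847.01; pay $748.04 → $2,098.97
Month 5: $2,098.97 +$84.00 interest = $2,182.97; pay $876.29 → $1,306.68
Month 6: $1,306.68 +$84.00 interest = $1,390.68; pay $1,004.54 → $386.14
Month 7: $386.14 +$84.00 interest = $470.14; pay $470.14 → $0.00

$470.14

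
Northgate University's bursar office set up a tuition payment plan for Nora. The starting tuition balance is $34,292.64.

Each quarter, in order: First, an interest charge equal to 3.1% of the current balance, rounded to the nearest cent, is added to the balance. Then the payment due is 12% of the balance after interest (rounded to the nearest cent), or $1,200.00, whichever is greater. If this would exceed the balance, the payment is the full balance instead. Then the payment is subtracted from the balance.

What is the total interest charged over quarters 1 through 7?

# | Opening | Interest | Payment | End bal
1 | $34,292.64 | $1,063.07 | $4,242.69 | $31,113.02
2 | $31,113.02 | $964.50 | $3,849.30 | $28,228.22
3 | $28,228.22 | $875.07 | $3,492.39 | $25,610.90
4 | $25,610.90 | $793.94 | $3,168.58 | $23,236.26
5 | $23,236.26 | $720.32 | $2,874.79 | $21,081.79
6 | $21,081.79 | $653.54 | $2,608.24 | $19,127.09
7 | $19,127.09 | $592.94 | $2,366.40 | $17,353.63
Total interest: $1,063.07 + $964.50 + $875.07 + $793.94 + $720.32 + $653.54 + $592.94 = $5,663.38

$5,663.38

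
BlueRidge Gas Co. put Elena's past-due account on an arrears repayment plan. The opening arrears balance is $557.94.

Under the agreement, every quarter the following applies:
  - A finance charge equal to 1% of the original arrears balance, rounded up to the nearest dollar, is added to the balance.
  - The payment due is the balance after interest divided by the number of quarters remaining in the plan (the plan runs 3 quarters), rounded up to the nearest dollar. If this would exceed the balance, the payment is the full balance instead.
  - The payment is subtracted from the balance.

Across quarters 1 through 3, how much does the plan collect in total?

Quarter 1: opening $557.94; interest $6.00 → $563.94; payment $188.00; balance $375.94
Quarter 2: opening $375.94; interest $6.00 → $381.94; payment $191.00; balance $190.94
Quarter 3: opening $190.94; interest $6.00 → $196.94; payment $196.94; balance $0.00
Total paid: $575.94

$575.94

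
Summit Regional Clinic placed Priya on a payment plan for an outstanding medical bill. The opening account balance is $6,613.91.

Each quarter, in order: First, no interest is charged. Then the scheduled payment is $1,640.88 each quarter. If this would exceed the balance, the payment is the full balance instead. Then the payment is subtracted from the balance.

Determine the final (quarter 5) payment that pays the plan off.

Quarter 1: opening $6,613.91; payment $1,640.88; balance $4,973.03
Quarter 2: opening $4,973.03; payment $1,640.88; balance $3,332.15
Quarter 3: opening $3,332.15; payment $1,640.88; balance $1,691.27
Quarter 4: opening $1,691.27; payment $1,640.88; balance $50.39
Quarter 5: opening $50.39; payment $50.39; balance $0.00

$50.39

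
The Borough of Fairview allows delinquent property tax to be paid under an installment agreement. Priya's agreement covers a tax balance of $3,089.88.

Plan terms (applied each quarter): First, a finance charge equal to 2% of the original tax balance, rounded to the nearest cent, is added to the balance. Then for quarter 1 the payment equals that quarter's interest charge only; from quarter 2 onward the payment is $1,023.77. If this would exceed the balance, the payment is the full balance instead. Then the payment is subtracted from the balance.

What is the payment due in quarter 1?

Quarter 1: opening $3,089.88; interest $61.80 → $3,151.68; payment $61.80; balance $3,089.88

$61.80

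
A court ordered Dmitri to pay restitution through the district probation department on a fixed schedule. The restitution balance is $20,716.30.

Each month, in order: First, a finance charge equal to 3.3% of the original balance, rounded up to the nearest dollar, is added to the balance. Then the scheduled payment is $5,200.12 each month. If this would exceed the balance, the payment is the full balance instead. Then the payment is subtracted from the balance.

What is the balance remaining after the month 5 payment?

$0.00

Month 1: $20,716.30 +$684.00 interest = $21,400.30; pay $5,200.12 → $16,200.18
Month 2: $16,200.18 +$684.00 interest = $16,884.18; pay $5,200.12 → $11,684.06
Month 3: $11,684.06 +$684.00 interest = $12,368.06; pay $5,200.12 → $7,167.94
Month 4: $7,167.94 +$684.00 interest = $7,851.94; pay $5,200.12 → $2,651.82
Month 5: $2,651.82 +$684.00 interest = $3,335.82; pay $3,335.82 → $0.00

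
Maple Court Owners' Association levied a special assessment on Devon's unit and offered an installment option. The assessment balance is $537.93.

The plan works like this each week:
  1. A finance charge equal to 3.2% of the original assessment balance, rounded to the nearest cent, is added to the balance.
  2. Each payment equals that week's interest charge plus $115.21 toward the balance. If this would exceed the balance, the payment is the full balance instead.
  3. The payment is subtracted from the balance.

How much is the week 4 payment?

$132.42

Week 1: opening $537.93; interest $17.21 → $555.14; payment $132.42; balance $422.72
Week 2: opening $422.72; interest $17.21 → $439.93; payment $132.42; balance $307.51
Week 3: opening $307.51; interest $17.21 → $324.72; payment $132.42; balance $192.30
Week 4: opening $192.30; interest $17.21 → $209.51; payment $132.42; balance $77.09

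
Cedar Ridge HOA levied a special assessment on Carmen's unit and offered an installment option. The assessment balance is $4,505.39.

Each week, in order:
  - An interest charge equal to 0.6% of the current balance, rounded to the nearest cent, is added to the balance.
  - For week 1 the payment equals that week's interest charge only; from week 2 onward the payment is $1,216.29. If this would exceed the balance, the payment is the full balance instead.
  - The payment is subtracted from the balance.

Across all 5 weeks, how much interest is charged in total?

# | Opening | Interest | Payment | End bal
1 | $4,505.39 | $27.03 | $27.03 | $4,505.39
2 | $4,505.39 | $27.03 | $1,216.29 | $3,316.13
3 | $3,316.13 | $19.90 | $1,216.29 | $2,119.74
4 | $2,119.74 | $12.72 | $1,216.29 | $916.17
5 | $916.17 | $5.50 | $921.67 | $0.00
Total interest: $27.03 + $27.03 + $19.90 + $12.72 + $5.50 = $92.18

$92.18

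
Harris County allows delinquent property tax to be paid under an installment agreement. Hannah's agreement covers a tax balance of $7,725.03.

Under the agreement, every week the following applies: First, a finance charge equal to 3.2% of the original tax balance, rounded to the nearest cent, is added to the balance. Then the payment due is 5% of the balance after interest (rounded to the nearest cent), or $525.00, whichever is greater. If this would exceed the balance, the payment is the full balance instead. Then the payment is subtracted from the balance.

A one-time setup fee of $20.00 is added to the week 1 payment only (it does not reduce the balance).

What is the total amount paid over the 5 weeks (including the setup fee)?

$2,645.00

Week 1: $7,725.03 +$247.20 interest = $7,972.23; pay $525.00 (+ $20.00 fee) → $7,447.23
Week 2: $7,447.23 +$247.20 interest = $7,694.43; pay $525.00 → $7,169.43
Week 3: $7,169.43 +$247.20 interest = $7,416.63; pay $525.00 → $6,891.63
Week 4: $6,891.63 +$247.20 interest = $7,138.83; pay $525.00 → $6,613.83
Week 5: $6,613.83 +$247.20 interest = $6,861.03; pay $525.00 → $6,336.03
Total paid: $2,645.00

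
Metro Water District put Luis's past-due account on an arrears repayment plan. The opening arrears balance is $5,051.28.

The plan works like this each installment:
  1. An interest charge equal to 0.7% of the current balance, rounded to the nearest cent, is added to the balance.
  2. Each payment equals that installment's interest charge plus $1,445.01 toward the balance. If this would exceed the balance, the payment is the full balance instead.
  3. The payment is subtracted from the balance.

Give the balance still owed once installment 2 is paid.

Installment 1: $5,051.28 +$35.36 interest = $5,086.64; pay $1,480.37 → $3,606.27
Installment 2: $3,606.27 +$25.24 interest = $3,631.51; pay $1,470.25 → $2,161.26

$2,161.26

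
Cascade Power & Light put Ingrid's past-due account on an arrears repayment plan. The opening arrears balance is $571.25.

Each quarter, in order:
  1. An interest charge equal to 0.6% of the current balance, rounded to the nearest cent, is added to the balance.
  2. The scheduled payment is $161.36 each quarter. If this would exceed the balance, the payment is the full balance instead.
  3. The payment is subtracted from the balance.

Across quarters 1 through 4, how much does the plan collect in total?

Quarter 1: $571.25 +$3.43 interest = $574.68; pay $161.36 → $413.32
Quarter 2: $413.32 +$2.48 interest = $415.80; pay $161.36 → $254.44
Quarter 3: $254.44 +$1.53 interest = $255.97; pay $161.36 → $94.61
Quarter 4: $94.61 +$0.57 interest = $95.18; pay $95.18 → $0.00
Total paid: $579.26

$579.26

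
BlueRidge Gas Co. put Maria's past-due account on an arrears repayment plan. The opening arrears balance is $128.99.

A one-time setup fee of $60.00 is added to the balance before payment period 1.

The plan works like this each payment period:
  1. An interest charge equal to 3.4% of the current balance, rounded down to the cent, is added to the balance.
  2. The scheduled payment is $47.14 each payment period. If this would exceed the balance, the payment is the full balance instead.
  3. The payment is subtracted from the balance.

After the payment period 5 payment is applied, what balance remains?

$0.00

Payment period 1: $188.99 +$6.42 interest = $195.41; pay $47.14 → $148.27
Payment period 2: $148.27 +$5.04 interest = $153.31; pay $47.14 → $106.17
Payment period 3: $106.17 +$3.60 interest = $109.77; pay $47.14 → $62.63
Payment period 4: $62.63 +$2.12 interest = $64.75; pay $47.14 → $17.61
Payment period 5: $17.61 +$0.59 interest = $18.20; pay $18.20 → $0.00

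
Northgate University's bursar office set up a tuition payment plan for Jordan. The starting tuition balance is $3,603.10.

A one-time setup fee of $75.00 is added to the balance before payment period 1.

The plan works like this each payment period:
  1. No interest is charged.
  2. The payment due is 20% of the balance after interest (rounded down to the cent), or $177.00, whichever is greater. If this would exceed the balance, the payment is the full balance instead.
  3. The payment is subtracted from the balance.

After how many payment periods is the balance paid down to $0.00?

12

Payment period 1: $3,678.10 − $735.62 → $2,942.48
Payment period 2: $2,942.48 − $588.49 → $2,353.99
Payment period 3: $2,353.99 − $470.79 → $1,883.20
Payment period 4: $1,883.20 − $376.64 → $1,506.56
Payment period 5: $1,506.56 − $301.31 → $1,205.25
Payment period 6: $1,205.25 − $241.05 → $964.20
Payment period 7: $964.20 − $192.84 → $771.36
Payment period 8: $771.36 − $177.00 → $594.36
Payment period 9: $594.36 − $177.00 → $417.36
Payment period 10: $417.36 − $177.00 → $240.36
Payment period 11: $240.36 − $177.00 → $63.36
Payment period 12: $63.36 − $63.36 → $0.00
Balance reaches $0.00 in payment period 12.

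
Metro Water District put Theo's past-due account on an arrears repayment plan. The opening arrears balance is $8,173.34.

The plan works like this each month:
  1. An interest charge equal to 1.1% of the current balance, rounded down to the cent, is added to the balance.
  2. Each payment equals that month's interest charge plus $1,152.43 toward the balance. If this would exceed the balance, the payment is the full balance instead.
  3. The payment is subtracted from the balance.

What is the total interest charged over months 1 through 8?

Month 1: opening $8,173.34; interest $89.90 → $8,263.24; payment $1,242.33; balance $7,020.91
Month 2: opening $7,020.91; interest $77.23 → $7,098.14; payment $1,229.66; balance $5,868.48
Month 3: opening $5,868.48; interest $64.55 → $5,933.03; payment $1,216.98; balance $4,716.05
Month 4: opening $4,716.05; interest $51.87 → $4,767.92; payment $1,204.30; balance $3,563.62
Month 5: opening $3,563.62; interest $39.19 → $3,602.81; payment $1,191.62; balance $2,411.19
Month 6: opening $2,411.19; interest $26.52 → $2,437.71; payment $1,178.95; balance $1,258.76
Month 7: opening $1,258.76; interest $13.84 → $1,272.60; payment $1,166.27; balance $106.33
Month 8: opening $106.33; interest $1.16 → $107.49; payment $107.49; balance $0.00
Total interest: $89.90 + $77.23 + $64.55 + $51.87 + $39.19 + $26.52 + $13.84 + $1.16 = $364.26

$364.26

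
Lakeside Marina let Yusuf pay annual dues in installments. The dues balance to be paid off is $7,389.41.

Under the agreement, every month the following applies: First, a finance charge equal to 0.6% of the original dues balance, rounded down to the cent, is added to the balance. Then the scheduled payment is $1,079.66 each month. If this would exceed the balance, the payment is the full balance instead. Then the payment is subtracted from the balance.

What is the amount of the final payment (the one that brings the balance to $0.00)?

$186.43

Month 1: opening $7,389.41; interest $44.33 → $7,433.74; payment $1,079.66; balance $6,354.08
Month 2: opening $6,354.08; interest $44.33 → $6,398.41; payment $1,079.66; balance $5,318.75
Month 3: opening $5,318.75; interest $44.33 → $5,363.08; payment $1,079.66; balance $4,283.42
Month 4: opening $4,283.42; interest $44.33 → $4,327.75; payment $1,079.66; balance $3,248.09
Month 5: opening $3,248.09; interest $44.33 → $3,292.42; payment $1,079.66; balance $2,212.76
Month 6: opening $2,212.76; interest $44.33 → $2,257.09; payment $1,079.66; balance $1,177.43
Month 7: opening $1,177.43; interest $44.33 → $1,221.76; payment $1,079.66; balance $142.10
Month 8: opening $142.10; interest $44.33 → $186.43; payment $186.43; balance $0.00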